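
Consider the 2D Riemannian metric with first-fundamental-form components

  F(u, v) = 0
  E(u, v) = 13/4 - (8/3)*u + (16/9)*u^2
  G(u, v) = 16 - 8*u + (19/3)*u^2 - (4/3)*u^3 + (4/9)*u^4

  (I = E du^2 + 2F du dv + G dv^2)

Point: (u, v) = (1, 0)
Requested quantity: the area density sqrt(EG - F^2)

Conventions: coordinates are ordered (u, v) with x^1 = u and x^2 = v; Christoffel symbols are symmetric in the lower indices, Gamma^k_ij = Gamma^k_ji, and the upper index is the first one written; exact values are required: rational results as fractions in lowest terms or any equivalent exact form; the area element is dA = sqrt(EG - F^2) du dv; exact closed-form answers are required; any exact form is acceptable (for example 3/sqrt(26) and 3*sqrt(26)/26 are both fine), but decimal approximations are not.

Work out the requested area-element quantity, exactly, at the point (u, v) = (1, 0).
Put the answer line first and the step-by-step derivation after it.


Answer: sqrt(EG - F^2) = 11*sqrt(85)/18

E = 85/36, F = 0, G = 121/9; EG - F^2 = 10285/324


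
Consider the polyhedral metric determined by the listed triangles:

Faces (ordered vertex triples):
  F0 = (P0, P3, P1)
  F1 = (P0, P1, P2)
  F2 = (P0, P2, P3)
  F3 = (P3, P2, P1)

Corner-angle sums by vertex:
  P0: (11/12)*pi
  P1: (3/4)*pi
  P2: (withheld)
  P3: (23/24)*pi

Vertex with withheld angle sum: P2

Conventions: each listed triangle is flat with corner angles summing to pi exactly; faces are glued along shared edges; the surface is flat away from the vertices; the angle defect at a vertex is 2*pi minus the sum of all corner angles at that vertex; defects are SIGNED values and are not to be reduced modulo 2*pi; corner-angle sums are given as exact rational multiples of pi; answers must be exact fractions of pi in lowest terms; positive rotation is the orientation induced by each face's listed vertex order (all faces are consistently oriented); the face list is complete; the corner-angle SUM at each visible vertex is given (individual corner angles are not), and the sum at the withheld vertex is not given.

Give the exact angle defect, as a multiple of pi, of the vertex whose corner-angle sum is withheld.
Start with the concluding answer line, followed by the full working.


Answer: defect(P2) = (5/8)*pi

V = 4, E = 6, F = 4; chi = V - E + F = 2
Gauss-Bonnet: total defect = 2*pi*chi = 4*pi; visible defects sum to (27/8)*pi


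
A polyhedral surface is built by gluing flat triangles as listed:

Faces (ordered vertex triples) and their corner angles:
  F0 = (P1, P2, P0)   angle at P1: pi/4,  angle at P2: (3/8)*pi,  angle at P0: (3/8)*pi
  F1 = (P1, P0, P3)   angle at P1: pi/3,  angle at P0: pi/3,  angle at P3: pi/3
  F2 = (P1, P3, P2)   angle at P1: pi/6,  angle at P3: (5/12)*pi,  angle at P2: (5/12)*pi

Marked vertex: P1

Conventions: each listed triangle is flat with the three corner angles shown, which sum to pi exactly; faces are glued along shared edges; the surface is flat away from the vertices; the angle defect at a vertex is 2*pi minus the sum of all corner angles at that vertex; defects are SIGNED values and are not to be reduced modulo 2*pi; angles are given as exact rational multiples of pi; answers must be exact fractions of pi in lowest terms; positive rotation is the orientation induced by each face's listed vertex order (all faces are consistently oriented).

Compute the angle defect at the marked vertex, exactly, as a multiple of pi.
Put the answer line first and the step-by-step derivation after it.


Answer: defect(P1) = (5/4)*pi

Sum of corner angles at P1: (3/4)*pi
defect = 2*pi - (3/4)*pi


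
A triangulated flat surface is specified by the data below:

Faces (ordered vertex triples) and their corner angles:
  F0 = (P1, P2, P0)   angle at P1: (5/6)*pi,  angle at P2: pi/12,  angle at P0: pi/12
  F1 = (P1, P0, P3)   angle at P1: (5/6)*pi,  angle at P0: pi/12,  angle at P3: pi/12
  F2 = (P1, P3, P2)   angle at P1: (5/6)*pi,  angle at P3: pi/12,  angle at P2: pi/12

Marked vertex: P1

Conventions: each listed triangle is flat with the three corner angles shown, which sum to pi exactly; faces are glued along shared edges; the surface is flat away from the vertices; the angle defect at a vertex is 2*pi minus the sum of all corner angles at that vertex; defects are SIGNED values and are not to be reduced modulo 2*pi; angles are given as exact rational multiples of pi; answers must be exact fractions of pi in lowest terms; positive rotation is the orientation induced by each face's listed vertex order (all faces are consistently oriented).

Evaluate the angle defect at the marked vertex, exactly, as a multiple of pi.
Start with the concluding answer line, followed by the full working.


Answer: defect(P1) = -pi/2

Sum of corner angles at P1: (5/2)*pi
defect = 2*pi - (5/2)*pi


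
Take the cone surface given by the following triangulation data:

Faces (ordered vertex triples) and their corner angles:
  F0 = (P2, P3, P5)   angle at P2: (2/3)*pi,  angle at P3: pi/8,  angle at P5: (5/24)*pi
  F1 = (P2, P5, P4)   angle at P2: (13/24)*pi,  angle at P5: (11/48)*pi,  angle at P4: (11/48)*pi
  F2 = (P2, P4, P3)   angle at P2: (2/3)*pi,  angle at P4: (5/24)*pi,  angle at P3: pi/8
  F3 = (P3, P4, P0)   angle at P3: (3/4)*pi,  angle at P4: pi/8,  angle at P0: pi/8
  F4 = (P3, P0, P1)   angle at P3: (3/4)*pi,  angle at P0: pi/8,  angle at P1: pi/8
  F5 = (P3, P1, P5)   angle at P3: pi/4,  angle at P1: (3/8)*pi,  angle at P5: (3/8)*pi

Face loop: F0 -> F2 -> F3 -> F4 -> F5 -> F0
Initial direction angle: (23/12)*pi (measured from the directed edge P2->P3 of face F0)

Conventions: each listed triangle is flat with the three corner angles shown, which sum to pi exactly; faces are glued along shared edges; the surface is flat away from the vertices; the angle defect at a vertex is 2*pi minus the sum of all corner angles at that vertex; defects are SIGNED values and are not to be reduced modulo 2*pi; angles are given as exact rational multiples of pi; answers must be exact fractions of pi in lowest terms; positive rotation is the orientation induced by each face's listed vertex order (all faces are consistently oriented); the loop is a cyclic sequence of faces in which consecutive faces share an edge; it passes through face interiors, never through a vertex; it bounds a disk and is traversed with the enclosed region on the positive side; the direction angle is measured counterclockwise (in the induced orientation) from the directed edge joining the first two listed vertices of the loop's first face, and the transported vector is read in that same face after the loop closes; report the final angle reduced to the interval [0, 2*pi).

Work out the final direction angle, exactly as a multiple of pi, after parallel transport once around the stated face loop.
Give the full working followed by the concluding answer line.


enclosed vertex P3: corner angles sum to 2*pi, defect = 2*pi - 2*pi = 0
final direction = starting direction + enclosed defect total, reduced mod 2*pi (induced orientation)
final angle = (23/12)*pi + 0 = (23/12)*pi (mod 2*pi)

Answer: final direction angle = (23/12)*pi


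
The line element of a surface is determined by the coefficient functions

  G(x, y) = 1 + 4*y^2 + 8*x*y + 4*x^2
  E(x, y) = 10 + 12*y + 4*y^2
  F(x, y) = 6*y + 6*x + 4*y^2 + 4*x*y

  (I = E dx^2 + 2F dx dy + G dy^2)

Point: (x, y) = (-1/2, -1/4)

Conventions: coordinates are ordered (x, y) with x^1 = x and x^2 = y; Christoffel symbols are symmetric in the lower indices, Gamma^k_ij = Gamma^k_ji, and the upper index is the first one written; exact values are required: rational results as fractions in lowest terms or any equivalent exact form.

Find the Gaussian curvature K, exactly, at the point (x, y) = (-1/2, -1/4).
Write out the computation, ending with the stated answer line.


E = 29/4, F = -15/4, G = 13/4, EG - F^2 = 19/2 at the point
E_x = 0, E_y = 10, F_x = 5, F_y = 2, G_x = -6, G_y = -6
E_yy = 8, F_xy = 4, G_xx = 8
By Brioschi, K is (det M1 - det M2) divided by (EG - F^2) squared.
M1 = [[-E_yy/2 + F_xy - G_xx/2, E_x/2, F_x - E_y/2], [F_y - G_x/2, E, F], [G_y/2, F, G]] = [[-4, 0, 0], [5, 29/4, -15/4], [-3, -15/4, 13/4]]; det M1 = -38
M2 = [[0, E_y/2, G_x/2], [E_y/2, E, F], [G_x/2, F, G]] = [[0, 5, -3], [5, 29/4, -15/4], [-3, -15/4, 13/4]]; det M2 = -34
det M1 - det M2 = -4; K = -4 / (19/2)^2 = -16/361

Answer: K = -16/361


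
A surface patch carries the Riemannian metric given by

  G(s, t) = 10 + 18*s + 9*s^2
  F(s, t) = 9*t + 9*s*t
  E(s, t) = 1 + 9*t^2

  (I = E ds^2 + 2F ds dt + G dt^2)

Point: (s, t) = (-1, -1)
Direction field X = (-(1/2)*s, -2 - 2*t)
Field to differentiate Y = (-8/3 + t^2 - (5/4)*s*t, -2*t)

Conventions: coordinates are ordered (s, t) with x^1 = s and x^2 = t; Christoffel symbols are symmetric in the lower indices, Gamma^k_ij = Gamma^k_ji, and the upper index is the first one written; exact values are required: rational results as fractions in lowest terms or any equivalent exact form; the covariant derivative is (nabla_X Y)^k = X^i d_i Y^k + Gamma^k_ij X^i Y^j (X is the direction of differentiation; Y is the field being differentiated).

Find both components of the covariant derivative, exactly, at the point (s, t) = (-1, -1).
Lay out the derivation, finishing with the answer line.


E = 10, F = 0, G = 1 at the point
E_s = 0, E_t = -18, F_s = -9, F_t = 0, G_s = 0, G_t = 0
EG - F^2 = 10;  g^inv = (1/10) * [[1, 0], [0, 10]]
first-kind symbols [ij,l] = (1/2)(d_i g_jl + d_j g_il - d_l g_ij): [ss,s] = E_s/2 = 0, [ss,t] = F_s - E_t/2 = 0, [st,s] = E_t/2 = -9, [st,t] = G_s/2 = 0, [tt,s] = F_t - G_s/2 = 0, [tt,t] = G_t/2 = 0
Gamma^s_ij = (G*[ij,s] - F*[ij,t])/(EG - F^2), Gamma^t_ij = (E*[ij,t] - F*[ij,s])/(EG - F^2)
Gamma_sss = 0, Gamma_sst = -9/10, Gamma_stt = 0, Gamma_tss = 0, Gamma_tst = 0, Gamma_ttt = 0
X = (1/2, 0), Y = (-35/12, 2) at the point

Answer: (nabla_X Y)^s = -11/40, (nabla_X Y)^t = 0


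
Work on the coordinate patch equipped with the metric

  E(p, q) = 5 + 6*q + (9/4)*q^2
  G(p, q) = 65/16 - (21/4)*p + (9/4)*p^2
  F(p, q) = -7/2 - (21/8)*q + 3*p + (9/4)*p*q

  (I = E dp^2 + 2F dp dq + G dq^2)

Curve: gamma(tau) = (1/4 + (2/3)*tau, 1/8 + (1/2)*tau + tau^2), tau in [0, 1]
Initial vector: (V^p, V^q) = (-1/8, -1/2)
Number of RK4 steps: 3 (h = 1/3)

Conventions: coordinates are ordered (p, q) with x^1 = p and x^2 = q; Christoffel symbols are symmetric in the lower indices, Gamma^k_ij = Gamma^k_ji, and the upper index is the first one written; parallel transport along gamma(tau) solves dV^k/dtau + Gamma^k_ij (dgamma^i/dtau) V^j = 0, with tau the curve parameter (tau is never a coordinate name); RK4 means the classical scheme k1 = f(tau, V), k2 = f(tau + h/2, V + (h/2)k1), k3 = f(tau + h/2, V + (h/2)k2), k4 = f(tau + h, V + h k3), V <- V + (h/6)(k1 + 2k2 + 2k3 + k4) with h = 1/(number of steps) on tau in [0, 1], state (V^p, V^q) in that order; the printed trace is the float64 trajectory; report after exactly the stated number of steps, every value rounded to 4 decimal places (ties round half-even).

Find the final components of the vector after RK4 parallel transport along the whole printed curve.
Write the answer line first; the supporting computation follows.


Answer: V^p = 0.0338, V^q = -0.5548

gamma'(tau) = (2/3, 1/2 + 2*tau); f(tau, V)^k = -Gamma^k_ij(gamma(tau)) gamma'^i(tau) V^j; h = 1/3; intermediate values shown to 6 dp
curve data and Christoffel symbols at the stage parameters:
  tau = 0.000000: gamma = (0.250000, 0.125000), gamma' = (0.666667, 0.500000); Gamma_ppp = 0.000000, Gamma_ppq = 0.427481, Gamma_pqq = 0.000000, Gamma_qpp = 0.000000, Gamma_qpq = -0.268702, Gamma_qqq = 0.000000
  tau = 0.166667: gamma = (0.361111, 0.236111), gamma' = (0.666667, 0.833333); Gamma_ppp = 0.000000, Gamma_ppq = 0.441287, Gamma_pqq = 0.000000, Gamma_qpp = 0.000000, Gamma_qpq = -0.226501, Gamma_qqq = 0.000000
  tau = 0.333333: gamma = (0.472222, 0.402778), gamma' = (0.666667, 1.166667); Gamma_ppp = 0.000000, Gamma_ppq = 0.440550, Gamma_pqq = 0.000000, Gamma_qpp = 0.000000, Gamma_qpq = -0.176220, Gamma_qqq = 0.000000
  tau = 0.500000: gamma = (0.583333, 0.625000), gamma' = (0.666667, 1.500000); Gamma_ppp = 0.000000, Gamma_ppq = 0.423901, Gamma_pqq = 0.000000, Gamma_qpp = 0.000000, Gamma_qpq = -0.126268, Gamma_qqq = 0.000000
  tau = 0.666667: gamma = (0.694444, 0.902778), gamma' = (0.666667, 1.833333); Gamma_ppp = 0.000000, Gamma_ppq = 0.394541, Gamma_pqq = 0.000000, Gamma_qpp = 0.000000, Gamma_qpq = -0.083319, Gamma_qqq = 0.000000
  tau = 0.833333: gamma = (0.805556, 1.236111), gamma' = (0.666667, 2.166667); Gamma_ppp = 0.000000, Gamma_ppq = 0.358016, Gamma_pqq = 0.000000, Gamma_qpp = 0.000000, Gamma_qpq = -0.050316, Gamma_qqq = 0.000000
  tau = 1.000000: gamma = (0.916667, 1.625000), gamma' = (0.666667, 2.500000); Gamma_ppp = 0.000000, Gamma_ppq = 0.319520, Gamma_pqq = 0.000000, Gamma_qpp = 0.000000, Gamma_qpq = -0.027002, Gamma_qqq = 0.000000
step 0: V^p = -0.1250, V^q = -0.5000
step 1: k1 = (0.169211, -0.106361), k2 = (0.187907, -0.096448), k3 = (0.186275, -0.095610), k4 = (0.188544, -0.075417); V <- V + (h/6)(k1 + 2k2 + 2k3 + k4): V^p = -0.0635, V^q = -0.5314
step 2: k1 = (0.188746, -0.075498), k2 = (0.174146, -0.051873), k3 = (0.174581, -0.052003), k4 = (0.148216, -0.031300); V <- V + (h/6)(k1 + 2k2 + 2k3 + k4): V^p = -0.0061, V^q = -0.5489
step 3: k1 = (0.148778, -0.031419), k2 = (0.117746, -0.016548), k3 = (0.121166, -0.017029), k4 = (0.090730, -0.007667); V <- V + (h/6)(k1 + 2k2 + 2k3 + k4): V^p = 0.0338, V^q = -0.5548


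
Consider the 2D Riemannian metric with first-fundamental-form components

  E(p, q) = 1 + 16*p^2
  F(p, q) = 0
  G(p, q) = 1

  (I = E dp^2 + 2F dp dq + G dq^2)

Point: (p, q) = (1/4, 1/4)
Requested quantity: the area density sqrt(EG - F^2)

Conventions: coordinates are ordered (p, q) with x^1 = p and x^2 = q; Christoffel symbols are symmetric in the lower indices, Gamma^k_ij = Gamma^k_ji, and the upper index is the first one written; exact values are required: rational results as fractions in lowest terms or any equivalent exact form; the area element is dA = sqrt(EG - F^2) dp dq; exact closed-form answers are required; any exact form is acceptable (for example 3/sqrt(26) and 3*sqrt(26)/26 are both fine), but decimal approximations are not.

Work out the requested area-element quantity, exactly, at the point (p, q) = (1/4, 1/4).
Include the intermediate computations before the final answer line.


E = 2, F = 0, G = 1; EG - F^2 = 2

Answer: sqrt(EG - F^2) = sqrt(2)


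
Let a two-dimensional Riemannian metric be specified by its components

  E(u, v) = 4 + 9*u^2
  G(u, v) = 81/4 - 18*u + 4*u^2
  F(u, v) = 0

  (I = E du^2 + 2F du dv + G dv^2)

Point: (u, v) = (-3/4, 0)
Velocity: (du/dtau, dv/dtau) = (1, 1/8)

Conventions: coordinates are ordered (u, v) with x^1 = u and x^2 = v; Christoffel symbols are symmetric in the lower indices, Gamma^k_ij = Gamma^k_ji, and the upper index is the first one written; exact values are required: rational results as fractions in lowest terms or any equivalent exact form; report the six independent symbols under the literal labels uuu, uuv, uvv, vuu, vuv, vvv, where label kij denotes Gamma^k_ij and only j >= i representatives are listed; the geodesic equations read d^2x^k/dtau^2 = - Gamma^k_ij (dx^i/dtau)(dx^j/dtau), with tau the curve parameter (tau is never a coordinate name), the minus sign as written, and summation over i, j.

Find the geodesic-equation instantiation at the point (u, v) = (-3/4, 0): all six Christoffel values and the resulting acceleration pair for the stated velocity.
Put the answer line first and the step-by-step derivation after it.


Answer: Gamma_uuu = -108/145, Gamma_uuv = 0, Gamma_uvv = 192/145, Gamma_vuu = 0, Gamma_vuv = -1/3, Gamma_vvv = 0; accelerations (d^2u/dtau^2, d^2v/dtau^2) = (21/29, 1/12)

E = 145/16, F = 0, G = 36 at the point
E_u = -27/2, E_v = 0, F_u = 0, F_v = 0, G_u = -24, G_v = 0
EG - F^2 = 1305/4;  g^inv = (4/1305) * [[36, 0], [0, 145/16]]
first-kind symbols [ij,l] = (1/2)(d_i g_jl + d_j g_il - d_l g_ij): [uu,u] = E_u/2 = -27/4, [uu,v] = F_u - E_v/2 = 0, [uv,u] = E_v/2 = 0, [uv,v] = G_u/2 = -12, [vv,u] = F_v - G_u/2 = 12, [vv,v] = G_v/2 = 0
Gamma^u_ij = (G*[ij,u] - F*[ij,v])/(EG - F^2), Gamma^v_ij = (E*[ij,v] - F*[ij,u])/(EG - F^2)
Gamma_uuu = -108/145, Gamma_uuv = 0, Gamma_uvv = 192/145, Gamma_vuu = 0, Gamma_vuv = -1/3, Gamma_vvv = 0
d^2u/dtau^2 = -(Gamma_uuu*(1)^2 + 2*Gamma_uuv*(1)*(1/8) + Gamma_uvv*(1/8)^2) = 21/29
d^2v/dtau^2 = -(Gamma_vuu*(1)^2 + 2*Gamma_vuv*(1)*(1/8) + Gamma_vvv*(1/8)^2) = 1/12


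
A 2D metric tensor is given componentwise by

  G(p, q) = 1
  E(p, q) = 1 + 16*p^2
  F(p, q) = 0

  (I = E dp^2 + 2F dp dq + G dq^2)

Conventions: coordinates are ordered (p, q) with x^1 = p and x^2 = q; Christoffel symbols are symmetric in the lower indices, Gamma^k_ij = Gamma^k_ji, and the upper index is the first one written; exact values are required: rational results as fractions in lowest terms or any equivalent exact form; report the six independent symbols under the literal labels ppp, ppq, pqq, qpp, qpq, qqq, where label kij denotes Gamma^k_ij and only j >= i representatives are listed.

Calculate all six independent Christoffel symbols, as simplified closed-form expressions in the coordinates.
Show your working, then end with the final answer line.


E = 1 + 16*p^2; F = 0; G = 1
Gamma^k_ij = (1/2) g^{kl} (d_i g_jl + d_j g_il - d_l g_ij), with g^inv = (1/(EG-F^2)) [[G, -F], [-F, E]]
first partials: E_p = 32*p, E_q = 0, F_p = 0, F_q = 0, G_p = 0, G_q = 0
D = EG - F^2 = 1 + 16*p^2
expanded: Gamma^p_pp = (G E_p - 2F F_p + F E_q)/(2D), Gamma^p_pq = (G E_q - F G_p)/(2D), Gamma^p_qq = (2G F_q - G G_p - F G_q)/(2D), Gamma^q_pp = (2E F_p - E E_q - F E_p)/(2D), Gamma^q_pq = (E G_p - F E_q)/(2D), Gamma^q_qq = (E G_q - 2F F_q + F G_p)/(2D); substitute and cancel common factors

Answer: Gamma_ppp = 16*p/(16*p^2 + 1), Gamma_ppq = 0, Gamma_pqq = 0, Gamma_qpp = 0, Gamma_qpq = 0, Gamma_qqq = 0


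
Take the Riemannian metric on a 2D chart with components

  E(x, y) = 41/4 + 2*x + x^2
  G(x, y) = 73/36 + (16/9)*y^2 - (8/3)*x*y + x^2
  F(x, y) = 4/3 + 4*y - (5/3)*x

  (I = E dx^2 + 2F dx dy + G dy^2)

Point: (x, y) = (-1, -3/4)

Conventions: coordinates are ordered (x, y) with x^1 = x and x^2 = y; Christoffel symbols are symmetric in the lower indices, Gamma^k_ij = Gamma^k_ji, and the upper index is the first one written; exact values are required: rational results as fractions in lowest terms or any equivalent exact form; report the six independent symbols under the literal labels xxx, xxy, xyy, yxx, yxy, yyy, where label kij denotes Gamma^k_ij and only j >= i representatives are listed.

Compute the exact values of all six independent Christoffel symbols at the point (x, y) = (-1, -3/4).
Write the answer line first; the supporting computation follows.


Answer: Gamma_xxx = 0, Gamma_xxy = 0, Gamma_xyy = 16/37, Gamma_yxx = -60/73, Gamma_yxy = 0, Gamma_yyy = 0

E = 37/4, F = 0, G = 73/36 at the point
E_x = 0, E_y = 0, F_x = -5/3, F_y = 4, G_x = 0, G_y = 0
EG - F^2 = 2701/144;  g^inv = (144/2701) * [[73/36, 0], [0, 37/4]]
first-kind symbols [ij,l] = (1/2)(d_i g_jl + d_j g_il - d_l g_ij): [xx,x] = E_x/2 = 0, [xx,y] = F_x - E_y/2 = -5/3, [xy,x] = E_y/2 = 0, [xy,y] = G_x/2 = 0, [yy,x] = F_y - G_x/2 = 4, [yy,y] = G_y/2 = 0
Gamma^x_ij = (G*[ij,x] - F*[ij,y])/(EG - F^2), Gamma^y_ij = (E*[ij,y] - F*[ij,x])/(EG - F^2)


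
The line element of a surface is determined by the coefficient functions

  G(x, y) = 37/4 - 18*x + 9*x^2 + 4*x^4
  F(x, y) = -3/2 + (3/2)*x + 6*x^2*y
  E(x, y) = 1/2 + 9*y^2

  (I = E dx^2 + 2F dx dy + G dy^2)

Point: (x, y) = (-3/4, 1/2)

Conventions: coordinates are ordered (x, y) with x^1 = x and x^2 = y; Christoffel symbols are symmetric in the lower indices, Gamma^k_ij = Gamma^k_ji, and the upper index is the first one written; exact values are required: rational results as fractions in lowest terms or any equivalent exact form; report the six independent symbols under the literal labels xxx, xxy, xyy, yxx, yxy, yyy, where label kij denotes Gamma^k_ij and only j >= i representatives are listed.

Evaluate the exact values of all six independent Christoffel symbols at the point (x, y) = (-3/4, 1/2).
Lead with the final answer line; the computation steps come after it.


Answer: Gamma_xxx = -900/10123, Gamma_xxy = 14454/10123, Gamma_xyy = 83745/10123, Gamma_yxx = -2640/10123, Gamma_yxy = -6192/10123, Gamma_yyy = 2700/10123

E = 11/4, F = -15/16, G = 1861/64 at the point
E_x = 0, E_y = 9, F_x = -3, F_y = 27/8, G_x = -153/4, G_y = 0
EG - F^2 = 10123/128;  g^inv = (128/10123) * [[1861/64, 15/16], [15/16, 11/4]]
first-kind symbols [ij,l] = (1/2)(d_i g_jl + d_j g_il - d_l g_ij): [xx,x] = E_x/2 = 0, [xx,y] = F_x - E_y/2 = -15/2, [xy,x] = E_y/2 = 9/2, [xy,y] = G_x/2 = -153/8, [yy,x] = F_y - G_x/2 = 45/2, [yy,y] = G_y/2 = 0
Gamma^x_ij = (G*[ij,x] - F*[ij,y])/(EG - F^2), Gamma^y_ij = (E*[ij,y] - F*[ij,x])/(EG - F^2)


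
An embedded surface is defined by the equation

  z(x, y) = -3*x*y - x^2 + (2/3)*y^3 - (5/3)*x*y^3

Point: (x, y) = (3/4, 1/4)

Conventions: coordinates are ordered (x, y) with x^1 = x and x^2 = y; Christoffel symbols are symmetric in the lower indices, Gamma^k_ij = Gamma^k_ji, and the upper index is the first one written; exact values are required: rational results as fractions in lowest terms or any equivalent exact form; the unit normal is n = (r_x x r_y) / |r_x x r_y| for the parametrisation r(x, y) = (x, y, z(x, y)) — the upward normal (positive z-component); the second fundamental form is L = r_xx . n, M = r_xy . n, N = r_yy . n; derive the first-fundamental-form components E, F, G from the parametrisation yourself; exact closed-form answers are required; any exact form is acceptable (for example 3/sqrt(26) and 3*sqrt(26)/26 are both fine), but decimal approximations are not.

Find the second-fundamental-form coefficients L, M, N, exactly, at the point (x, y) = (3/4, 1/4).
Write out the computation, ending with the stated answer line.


z_x = -437/192, z_y = -151/64, z_xx = -2, z_xy = -53/16, z_yy = -7/8
E = 227833/36864, F = 65987/12288, G = 26897/4096; answer radicand W^2 = 216521/18432
unnormalised second-form numerators: l = -2, m = -53/16, n = -7/8; L = l/sqrt(216521/18432), and similarly M = m/sqrt(W^2), N = n/sqrt(W^2)

Answer: L = -192*sqrt(433042)/216521, M = -318*sqrt(433042)/216521, N = -84*sqrt(433042)/216521


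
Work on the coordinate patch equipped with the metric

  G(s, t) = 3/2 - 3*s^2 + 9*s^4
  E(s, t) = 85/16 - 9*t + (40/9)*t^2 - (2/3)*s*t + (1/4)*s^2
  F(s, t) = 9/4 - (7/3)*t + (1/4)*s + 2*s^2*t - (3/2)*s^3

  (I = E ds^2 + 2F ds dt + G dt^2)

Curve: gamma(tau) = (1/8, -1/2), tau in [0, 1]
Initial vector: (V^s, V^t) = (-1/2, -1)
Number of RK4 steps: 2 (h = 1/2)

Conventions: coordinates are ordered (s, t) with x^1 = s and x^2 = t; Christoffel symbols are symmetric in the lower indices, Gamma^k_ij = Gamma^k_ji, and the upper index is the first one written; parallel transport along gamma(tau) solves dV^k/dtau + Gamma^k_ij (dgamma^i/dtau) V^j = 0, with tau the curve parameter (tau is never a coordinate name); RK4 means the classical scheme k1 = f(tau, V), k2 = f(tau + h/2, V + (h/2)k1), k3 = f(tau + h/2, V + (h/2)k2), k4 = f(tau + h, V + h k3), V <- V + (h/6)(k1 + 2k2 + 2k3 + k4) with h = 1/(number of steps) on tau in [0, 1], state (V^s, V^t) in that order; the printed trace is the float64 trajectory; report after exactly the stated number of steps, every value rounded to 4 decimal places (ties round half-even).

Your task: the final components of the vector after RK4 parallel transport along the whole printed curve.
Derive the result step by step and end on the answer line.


gamma'(tau) = (0, 0); f(tau, V)^k = -Gamma^k_ij(gamma(tau)) gamma'^i(tau) V^j; h = 1/2; intermediate values shown to 6 dp
curve data and Christoffel symbols at the stage parameters:
  tau = 0.000000: gamma = (0.125000, -0.500000), gamma' = (0.000000, 0.000000); Gamma_sss = -5.392749, Gamma_sst = -2.064676, Gamma_stt = -0.679413, Gamma_tss = 17.307002, Gamma_tst = 4.631741, Gamma_ttt = 1.600988
  tau = 0.250000: gamma = (0.125000, -0.500000), gamma' = (0.000000, 0.000000); Gamma_sss = -5.392749, Gamma_sst = -2.064676, Gamma_stt = -0.679413, Gamma_tss = 17.307002, Gamma_tst = 4.631741, Gamma_ttt = 1.600988
  tau = 0.500000: gamma = (0.125000, -0.500000), gamma' = (0.000000, 0.000000); Gamma_sss = -5.392749, Gamma_sst = -2.064676, Gamma_stt = -0.679413, Gamma_tss = 17.307002, Gamma_tst = 4.631741, Gamma_ttt = 1.600988
  tau = 0.750000: gamma = (0.125000, -0.500000), gamma' = (0.000000, 0.000000); Gamma_sss = -5.392749, Gamma_sst = -2.064676, Gamma_stt = -0.679413, Gamma_tss = 17.307002, Gamma_tst = 4.631741, Gamma_ttt = 1.600988
  tau = 1.000000: gamma = (0.125000, -0.500000), gamma' = (0.000000, 0.000000); Gamma_sss = -5.392749, Gamma_sst = -2.064676, Gamma_stt = -0.679413, Gamma_tss = 17.307002, Gamma_tst = 4.631741, Gamma_ttt = 1.600988
step 0: V^s = -0.5000, V^t = -1.0000
step 1: k1 = (0.000000, 0.000000), k2 = (0.000000, 0.000000), k3 = (0.000000, 0.000000), k4 = (0.000000, 0.000000); V <- V + (h/6)(k1 + 2k2 + 2k3 + k4): V^s = -0.5000, V^t = -1.0000
step 2: k1 = (0.000000, 0.000000), k2 = (0.000000, 0.000000), k3 = (0.000000, 0.000000), k4 = (0.000000, 0.000000); V <- V + (h/6)(k1 + 2k2 + 2k3 + k4): V^s = -0.5000, V^t = -1.0000

Answer: V^s = -0.5000, V^t = -1.0000


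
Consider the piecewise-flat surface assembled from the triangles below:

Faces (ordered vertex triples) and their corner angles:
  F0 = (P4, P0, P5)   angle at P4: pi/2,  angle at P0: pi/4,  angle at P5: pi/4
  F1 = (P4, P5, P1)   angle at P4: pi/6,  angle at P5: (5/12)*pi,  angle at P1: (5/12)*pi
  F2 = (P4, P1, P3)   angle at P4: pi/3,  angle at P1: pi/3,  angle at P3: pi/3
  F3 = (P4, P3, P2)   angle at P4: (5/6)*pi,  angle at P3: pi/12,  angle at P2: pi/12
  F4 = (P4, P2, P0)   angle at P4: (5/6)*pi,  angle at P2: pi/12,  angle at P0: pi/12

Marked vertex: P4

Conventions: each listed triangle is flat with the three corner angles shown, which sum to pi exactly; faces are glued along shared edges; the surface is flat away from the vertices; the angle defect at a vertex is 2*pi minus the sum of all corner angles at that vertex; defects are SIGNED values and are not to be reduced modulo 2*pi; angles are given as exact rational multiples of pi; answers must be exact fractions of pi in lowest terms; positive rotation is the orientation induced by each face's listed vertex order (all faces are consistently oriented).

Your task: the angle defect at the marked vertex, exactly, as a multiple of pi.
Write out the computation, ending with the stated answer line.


Sum of corner angles at P4: (8/3)*pi
defect = 2*pi - (8/3)*pi

Answer: defect(P4) = (-2/3)*pi


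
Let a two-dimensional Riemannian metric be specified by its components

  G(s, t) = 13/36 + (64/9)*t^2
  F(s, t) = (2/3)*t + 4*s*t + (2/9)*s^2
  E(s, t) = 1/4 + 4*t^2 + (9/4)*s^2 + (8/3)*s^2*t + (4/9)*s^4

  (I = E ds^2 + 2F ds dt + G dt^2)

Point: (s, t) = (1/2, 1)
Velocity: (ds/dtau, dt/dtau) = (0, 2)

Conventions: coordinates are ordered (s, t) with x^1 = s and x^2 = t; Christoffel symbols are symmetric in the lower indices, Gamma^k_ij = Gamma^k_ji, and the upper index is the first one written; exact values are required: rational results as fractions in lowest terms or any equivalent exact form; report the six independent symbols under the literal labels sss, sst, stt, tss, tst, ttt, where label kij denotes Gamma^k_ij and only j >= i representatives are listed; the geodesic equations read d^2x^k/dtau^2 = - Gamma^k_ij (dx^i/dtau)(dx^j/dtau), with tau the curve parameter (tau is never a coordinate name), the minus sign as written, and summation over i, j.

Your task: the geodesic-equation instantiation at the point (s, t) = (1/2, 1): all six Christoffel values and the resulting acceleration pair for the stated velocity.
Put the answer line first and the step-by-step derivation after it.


Answer: Gamma_sss = 101098/174901, Gamma_sst = 167856/174901, Gamma_stt = 2944/174901, Gamma_tss = -39432/174901, Gamma_tst = -61152/174901, Gamma_ttt = 165376/174901; accelerations (d^2s/dtau^2, d^2t/dtau^2) = (-11776/174901, -661504/174901)

E = 793/144, F = 49/18, G = 269/36 at the point
E_s = 185/36, E_t = 26/3, F_s = 38/9, F_t = 8/3, G_s = 0, G_t = 128/9
EG - F^2 = 174901/5184;  g^inv = (5184/174901) * [[269/36, -49/18], [-49/18, 793/144]]
first-kind symbols [ij,l] = (1/2)(d_i g_jl + d_j g_il - d_l g_ij): [ss,s] = E_s/2 = 185/72, [ss,t] = F_s - E_t/2 = -1/9, [st,s] = E_t/2 = 13/3, [st,t] = G_s/2 = 0, [tt,s] = F_t - G_s/2 = 8/3, [tt,t] = G_t/2 = 64/9
Gamma^s_ij = (G*[ij,s] - F*[ij,t])/(EG - F^2), Gamma^t_ij = (E*[ij,t] - F*[ij,s])/(EG - F^2)
Gamma_sss = 101098/174901, Gamma_sst = 167856/174901, Gamma_stt = 2944/174901, Gamma_tss = -39432/174901, Gamma_tst = -61152/174901, Gamma_ttt = 165376/174901
d^2s/dtau^2 = -(Gamma_sss*(0)^2 + 2*Gamma_sst*(0)*(2) + Gamma_stt*(2)^2) = -11776/174901
d^2t/dtau^2 = -(Gamma_tss*(0)^2 + 2*Gamma_tst*(0)*(2) + Gamma_ttt*(2)^2) = -661504/174901


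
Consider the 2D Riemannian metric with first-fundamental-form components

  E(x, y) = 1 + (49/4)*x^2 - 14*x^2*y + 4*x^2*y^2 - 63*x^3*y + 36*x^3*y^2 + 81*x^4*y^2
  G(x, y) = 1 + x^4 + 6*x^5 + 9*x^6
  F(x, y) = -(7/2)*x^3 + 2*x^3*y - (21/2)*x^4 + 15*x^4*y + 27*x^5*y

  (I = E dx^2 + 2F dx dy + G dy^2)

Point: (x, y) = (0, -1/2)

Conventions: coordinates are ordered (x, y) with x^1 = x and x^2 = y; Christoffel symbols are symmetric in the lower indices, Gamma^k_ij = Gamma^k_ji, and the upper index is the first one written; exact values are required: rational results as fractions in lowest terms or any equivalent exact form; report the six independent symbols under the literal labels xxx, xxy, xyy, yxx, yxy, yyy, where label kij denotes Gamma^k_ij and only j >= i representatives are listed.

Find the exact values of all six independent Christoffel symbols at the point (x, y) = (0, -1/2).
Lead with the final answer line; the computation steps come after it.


Answer: Gamma_xxx = 0, Gamma_xxy = 0, Gamma_xyy = 0, Gamma_yxx = 0, Gamma_yxy = 0, Gamma_yyy = 0

E = 1, F = 0, G = 1 at the point
E_x = 0, E_y = 0, F_x = 0, F_y = 0, G_x = 0, G_y = 0
EG - F^2 = 1;  g^inv = (1) * [[1, 0], [0, 1]]
first-kind symbols [ij,l] = (1/2)(d_i g_jl + d_j g_il - d_l g_ij): [xx,x] = E_x/2 = 0, [xx,y] = F_x - E_y/2 = 0, [xy,x] = E_y/2 = 0, [xy,y] = G_x/2 = 0, [yy,x] = F_y - G_x/2 = 0, [yy,y] = G_y/2 = 0
Gamma^x_ij = (G*[ij,x] - F*[ij,y])/(EG - F^2), Gamma^y_ij = (E*[ij,y] - F*[ij,x])/(EG - F^2)


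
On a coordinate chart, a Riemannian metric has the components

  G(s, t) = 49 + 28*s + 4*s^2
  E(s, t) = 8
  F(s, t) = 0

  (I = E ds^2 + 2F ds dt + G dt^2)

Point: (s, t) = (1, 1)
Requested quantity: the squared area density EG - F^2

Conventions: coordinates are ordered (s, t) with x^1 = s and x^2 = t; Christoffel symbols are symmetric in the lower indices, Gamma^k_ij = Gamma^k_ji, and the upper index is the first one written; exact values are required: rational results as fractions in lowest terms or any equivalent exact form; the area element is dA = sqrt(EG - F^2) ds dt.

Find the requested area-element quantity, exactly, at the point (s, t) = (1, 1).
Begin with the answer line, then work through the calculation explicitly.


Answer: EG - F^2 = 648

E = 8, F = 0, G = 81; EG - F^2 = 648


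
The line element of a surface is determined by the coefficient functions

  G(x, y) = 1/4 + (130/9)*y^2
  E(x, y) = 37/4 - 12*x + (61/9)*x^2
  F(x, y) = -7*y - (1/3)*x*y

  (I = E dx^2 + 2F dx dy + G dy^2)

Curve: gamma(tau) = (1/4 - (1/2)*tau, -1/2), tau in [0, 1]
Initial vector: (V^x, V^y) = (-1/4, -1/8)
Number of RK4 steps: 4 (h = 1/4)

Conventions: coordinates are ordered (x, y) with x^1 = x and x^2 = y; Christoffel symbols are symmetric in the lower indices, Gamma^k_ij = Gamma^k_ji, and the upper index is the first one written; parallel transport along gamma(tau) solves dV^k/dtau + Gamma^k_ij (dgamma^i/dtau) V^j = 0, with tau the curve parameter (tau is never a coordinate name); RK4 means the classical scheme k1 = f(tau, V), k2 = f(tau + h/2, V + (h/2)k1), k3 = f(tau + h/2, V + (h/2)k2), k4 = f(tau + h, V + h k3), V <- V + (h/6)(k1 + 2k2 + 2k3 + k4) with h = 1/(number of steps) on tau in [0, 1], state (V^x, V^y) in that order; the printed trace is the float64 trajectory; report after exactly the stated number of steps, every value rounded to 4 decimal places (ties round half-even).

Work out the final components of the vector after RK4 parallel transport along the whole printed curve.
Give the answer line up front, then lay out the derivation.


Answer: V^x = -0.1495, V^y = -0.2204

gamma'(tau) = (-1/2, 0); f(tau, V)^k = -Gamma^k_ij(gamma(tau)) gamma'^i(tau) V^j; h = 1/4; intermediate values shown to 6 dp
curve data and Christoffel symbols at the stage parameters:
  tau = 0.000000: gamma = (0.250000, -0.500000), gamma' = (-0.500000, 0.000000); Gamma_xxx = -1.301748, Gamma_xxy = 0.000000, Gamma_xyy = -0.133909, Gamma_yxx = 1.237214, Gamma_yxy = 0.000000, Gamma_yyy = -1.747673
  tau = 0.125000: gamma = (0.187500, -0.500000), gamma' = (-0.500000, 0.000000); Gamma_xxx = -1.217746, Gamma_xxy = 0.000000, Gamma_xyy = -0.114073, Gamma_yxx = 1.156878, Gamma_yxy = 0.000000, Gamma_yyy = -1.766176
  tau = 0.250000: gamma = (0.125000, -0.500000), gamma' = (-0.500000, 0.000000); Gamma_xxx = -1.141948, Gamma_xxy = 0.000000, Gamma_xyy = -0.098149, Gamma_yxx = 1.084474, Gamma_yxy = 0.000000, Gamma_yyy = -1.781005
  tau = 0.375000: gamma = (0.062500, -0.500000), gamma' = (-0.500000, 0.000000); Gamma_xxx = -1.073669, Gamma_xxy = 0.000000, Gamma_xyy = -0.085210, Gamma_yxx = 1.019316, Gamma_yxy = 0.000000, Gamma_yyy = -1.793033
  tau = 0.500000: gamma = (0.000000, -0.500000), gamma' = (-0.500000, 0.000000); Gamma_xxx = -1.012134, Gamma_xxy = 0.000000, Gamma_xyy = -0.074578, Gamma_yxx = 0.960639, Gamma_yxy = 0.000000, Gamma_yyy = -1.802900
  tau = 0.625000: gamma = (-0.062500, -0.500000), gamma' = (-0.500000, 0.000000); Gamma_xxx = -0.956577, Gamma_xxy = 0.000000, Gamma_xyy = -0.065752, Gamma_yxx = 0.907698, Gamma_yxy = 0.000000, Gamma_yyy = -1.811079
  tau = 0.750000: gamma = (-0.125000, -0.500000), gamma' = (-0.500000, 0.000000); Gamma_xxx = -0.906294, Gamma_xxy = 0.000000, Gamma_xyy = -0.058353, Gamma_yxx = 0.859808, Gamma_yxy = 0.000000, Gamma_yyy = -1.817923
  tau = 0.875000: gamma = (-0.187500, -0.500000), gamma' = (-0.500000, 0.000000); Gamma_xxx = -0.860652, Gamma_xxy = 0.000000, Gamma_xyy = -0.052098, Gamma_yxx = 0.816360, Gamma_yxy = 0.000000, Gamma_yyy = -1.823700
  tau = 1.000000: gamma = (-0.250000, -0.500000), gamma' = (-0.500000, 0.000000); Gamma_xxx = -0.819099, Gamma_xxy = 0.000000, Gamma_xyy = -0.046767, Gamma_yxx = 0.776819, Gamma_yxy = 0.000000, Gamma_yyy = -1.828615
step 0: V^x = -0.2500, V^y = -0.1250
step 1: k1 = (0.162718, -0.154652), k2 = (0.139834, -0.132844), k3 = (0.141576, -0.134499), k4 = (0.122534, -0.116367); V <- V + (h/6)(k1 + 2k2 + 2k3 + k4): V^x = -0.2147, V^y = -0.1586
step 2: k1 = (0.122567, -0.116399), k2 = (0.107014, -0.101597), k3 = (0.108058, -0.102587), k4 = (0.094963, -0.090132); V <- V + (h/6)(k1 + 2k2 + 2k3 + k4): V^x = -0.1877, V^y = -0.1842
step 3: k1 = (0.094977, -0.090145), k2 = (0.084086, -0.079789), k3 = (0.084737, -0.080407), k4 = (0.075446, -0.071576); V <- V + (h/6)(k1 + 2k2 + 2k3 + k4): V^x = -0.1665, V^y = -0.2043
step 4: k1 = (0.075452, -0.071582), k2 = (0.067594, -0.064115), k3 = (0.068017, -0.064516), k4 = (0.061229, -0.058069); V <- V + (h/6)(k1 + 2k2 + 2k3 + k4): V^x = -0.1495, V^y = -0.2204


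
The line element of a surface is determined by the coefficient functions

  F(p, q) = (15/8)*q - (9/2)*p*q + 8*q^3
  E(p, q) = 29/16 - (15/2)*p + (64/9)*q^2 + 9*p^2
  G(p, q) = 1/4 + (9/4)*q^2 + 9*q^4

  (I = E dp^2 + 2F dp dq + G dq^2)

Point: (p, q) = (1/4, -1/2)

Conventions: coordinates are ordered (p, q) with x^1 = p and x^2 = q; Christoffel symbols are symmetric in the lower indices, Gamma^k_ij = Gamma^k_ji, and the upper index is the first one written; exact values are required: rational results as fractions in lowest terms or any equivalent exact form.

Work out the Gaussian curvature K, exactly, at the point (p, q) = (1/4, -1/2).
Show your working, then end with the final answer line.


E = 41/18, F = -11/8, G = 11/8, EG - F^2 = 715/576 at the point
E_p = -3, E_q = -64/9, F_p = 9/4, F_q = 27/4, G_p = 0, G_q = -27/4
E_qq = 128/9, F_pq = -9/2, G_pp = 0
Evaluate Brioschi's two determinant matrices M1, M2 and divide by (EG - F^2)^2.
M1 = [[-E_qq/2 + F_pq - G_pp/2, E_p/2, F_p - E_q/2], [F_q - G_p/2, E, F], [G_q/2, F, G]] = [[-209/18, -3/2, 209/36], [27/4, 41/18, -11/8], [-27/8, -11/8, 11/8]]; det M1 = -173195/10368
M2 = [[0, E_q/2, G_p/2], [E_q/2, E, F], [G_p/2, F, G]] = [[0, -32/9, 0], [-32/9, 41/18, -11/8], [0, -11/8, 11/8]]; det M2 = -1408/81
det M1 - det M2 = 781/1152; K = 781/1152 / (715/576)^2 = 20448/46475

Answer: K = 20448/46475


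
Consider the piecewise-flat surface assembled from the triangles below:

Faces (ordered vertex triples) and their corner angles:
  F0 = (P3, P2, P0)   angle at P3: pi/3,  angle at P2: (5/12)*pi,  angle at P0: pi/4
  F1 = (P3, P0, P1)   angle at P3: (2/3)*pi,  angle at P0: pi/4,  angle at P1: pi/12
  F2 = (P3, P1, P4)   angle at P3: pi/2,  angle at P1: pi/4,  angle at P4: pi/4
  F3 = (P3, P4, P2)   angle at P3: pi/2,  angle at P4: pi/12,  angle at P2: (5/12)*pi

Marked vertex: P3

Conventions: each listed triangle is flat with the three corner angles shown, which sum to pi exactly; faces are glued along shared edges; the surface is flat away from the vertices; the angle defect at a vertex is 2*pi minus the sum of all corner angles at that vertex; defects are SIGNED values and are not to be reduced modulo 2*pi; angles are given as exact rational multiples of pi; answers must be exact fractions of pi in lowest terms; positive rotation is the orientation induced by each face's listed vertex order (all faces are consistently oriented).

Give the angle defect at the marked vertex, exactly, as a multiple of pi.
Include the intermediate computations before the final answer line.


Sum of corner angles at P3: 2*pi
defect = 2*pi - 2*pi

Answer: defect(P3) = 0


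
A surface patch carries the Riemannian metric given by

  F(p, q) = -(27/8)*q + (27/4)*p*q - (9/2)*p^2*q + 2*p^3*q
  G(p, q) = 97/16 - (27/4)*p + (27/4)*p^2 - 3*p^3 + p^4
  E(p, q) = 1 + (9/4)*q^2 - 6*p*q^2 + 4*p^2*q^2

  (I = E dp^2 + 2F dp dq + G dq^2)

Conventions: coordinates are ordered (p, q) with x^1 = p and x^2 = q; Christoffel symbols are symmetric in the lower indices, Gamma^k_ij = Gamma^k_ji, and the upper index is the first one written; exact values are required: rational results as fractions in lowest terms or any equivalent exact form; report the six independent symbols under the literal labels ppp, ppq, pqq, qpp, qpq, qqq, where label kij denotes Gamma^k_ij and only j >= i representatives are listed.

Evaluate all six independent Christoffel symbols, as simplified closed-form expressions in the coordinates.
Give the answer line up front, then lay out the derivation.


Answer: Gamma_ppp = (64*p*q^2 - 48*q^2)/(16*p^4 - 48*p^3 + 64*p^2*q^2 + 108*p^2 - 96*p*q^2 - 108*p + 36*q^2 + 97), Gamma_ppq = (64*p^2*q - 96*p*q + 36*q)/(16*p^4 - 48*p^3 + 64*p^2*q^2 + 108*p^2 - 96*p*q^2 - 108*p + 36*q^2 + 97), Gamma_pqq = 0, Gamma_qpp = (32*p^2*q - 48*p*q + 72*q)/(16*p^4 - 48*p^3 + 64*p^2*q^2 + 108*p^2 - 96*p*q^2 - 108*p + 36*q^2 + 97), Gamma_qpq = (32*p^3 - 72*p^2 + 108*p - 54)/(16*p^4 - 48*p^3 + 64*p^2*q^2 + 108*p^2 - 96*p*q^2 - 108*p + 36*q^2 + 97), Gamma_qqq = 0

E = 1 + (9/4)*q^2 - 6*p*q^2 + 4*p^2*q^2; F = -(27/8)*q + (27/4)*p*q - (9/2)*p^2*q + 2*p^3*q; G = 97/16 - (27/4)*p + (27/4)*p^2 - 3*p^3 + p^4
Gamma^k_ij = (1/2) g^{kl} (d_i g_jl + d_j g_il - d_l g_ij), with g^inv = (1/(EG-F^2)) [[G, -F], [-F, E]]
first partials: E_p = -6*q^2 + 8*p*q^2, E_q = (9/2)*q - 12*p*q + 8*p^2*q, F_p = (27/4)*q - 9*p*q + 6*p^2*q, F_q = -27/8 + (27/4)*p - (9/2)*p^2 + 2*p^3, G_p = -27/4 + (27/2)*p - 9*p^2 + 4*p^3, G_q = 0
D = EG - F^2 = 97/16 - (27/4)*p + (9/4)*q^2 + (27/4)*p^2 - 6*p*q^2 - 3*p^3 + 4*p^2*q^2 + p^4
expanded: Gamma^p_pp = (G E_p - 2F F_p + F E_q)/(2D), Gamma^p_pq = (G E_q - F G_p)/(2D), Gamma^p_qq = (2G F_q - G G_p - F G_q)/(2D), Gamma^q_pp = (2E F_p - E E_q - F E_p)/(2D), Gamma^q_pq = (E G_p - F E_q)/(2D), Gamma^q_qq = (E G_q - 2F F_q + F G_p)/(2D); substitute and cancel common factors


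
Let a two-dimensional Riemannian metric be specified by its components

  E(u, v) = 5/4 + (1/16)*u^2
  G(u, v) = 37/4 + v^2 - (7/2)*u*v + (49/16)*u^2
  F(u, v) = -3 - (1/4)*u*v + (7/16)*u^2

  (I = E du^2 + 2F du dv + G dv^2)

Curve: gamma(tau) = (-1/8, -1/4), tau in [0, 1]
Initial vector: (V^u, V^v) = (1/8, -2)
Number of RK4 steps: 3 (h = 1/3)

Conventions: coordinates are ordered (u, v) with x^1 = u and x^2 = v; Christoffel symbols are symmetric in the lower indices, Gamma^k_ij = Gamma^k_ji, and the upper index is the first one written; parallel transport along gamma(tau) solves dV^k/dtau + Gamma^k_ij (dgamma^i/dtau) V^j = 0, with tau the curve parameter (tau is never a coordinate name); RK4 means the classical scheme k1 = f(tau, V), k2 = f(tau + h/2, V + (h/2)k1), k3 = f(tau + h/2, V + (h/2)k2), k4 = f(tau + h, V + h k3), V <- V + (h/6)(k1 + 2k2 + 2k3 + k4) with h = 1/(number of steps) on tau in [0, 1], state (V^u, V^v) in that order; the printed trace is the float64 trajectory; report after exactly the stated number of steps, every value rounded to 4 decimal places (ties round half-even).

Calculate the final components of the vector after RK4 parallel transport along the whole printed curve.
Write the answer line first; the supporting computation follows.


Answer: V^u = 0.1250, V^v = -2.0000

gamma'(tau) = (0, 0); f(tau, V)^k = -Gamma^k_ij(gamma(tau)) gamma'^i(tau) V^j; h = 1/3; intermediate values shown to 6 dp
curve data and Christoffel symbols at the stage parameters:
  tau = 0.000000: gamma = (-0.125000, -0.250000), gamma' = (0.000000, 0.000000); Gamma_uuu = -0.082958, Gamma_uuv = 0.063936, Gamma_uvv = -0.121002, Gamma_vuu = -0.031978, Gamma_vuv = 0.026652, Gamma_vvv = -0.042631
  tau = 0.166667: gamma = (-0.125000, -0.250000), gamma' = (0.000000, 0.000000); Gamma_uuu = -0.082958, Gamma_uuv = 0.063936, Gamma_uvv = -0.121002, Gamma_vuu = -0.031978, Gamma_vuv = 0.026652, Gamma_vvv = -0.042631
  tau = 0.333333: gamma = (-0.125000, -0.250000), gamma' = (0.000000, 0.000000); Gamma_uuu = -0.082958, Gamma_uuv = 0.063936, Gamma_uvv = -0.121002, Gamma_vuu = -0.031978, Gamma_vuv = 0.026652, Gamma_vvv = -0.042631
  tau = 0.500000: gamma = (-0.125000, -0.250000), gamma' = (0.000000, 0.000000); Gamma_uuu = -0.082958, Gamma_uuv = 0.063936, Gamma_uvv = -0.121002, Gamma_vuu = -0.031978, Gamma_vuv = 0.026652, Gamma_vvv = -0.042631
  tau = 0.666667: gamma = (-0.125000, -0.250000), gamma' = (0.000000, 0.000000); Gamma_uuu = -0.082958, Gamma_uuv = 0.063936, Gamma_uvv = -0.121002, Gamma_vuu = -0.031978, Gamma_vuv = 0.026652, Gamma_vvv = -0.042631
  tau = 0.833333: gamma = (-0.125000, -0.250000), gamma' = (0.000000, 0.000000); Gamma_uuu = -0.082958, Gamma_uuv = 0.063936, Gamma_uvv = -0.121002, Gamma_vuu = -0.031978, Gamma_vuv = 0.026652, Gamma_vvv = -0.042631
  tau = 1.000000: gamma = (-0.125000, -0.250000), gamma' = (0.000000, 0.000000); Gamma_uuu = -0.082958, Gamma_uuv = 0.063936, Gamma_uvv = -0.121002, Gamma_vuu = -0.031978, Gamma_vuv = 0.026652, Gamma_vvv = -0.042631
step 0: V^u = 0.1250, V^v = -2.0000
step 1: k1 = (0.000000, 0.000000), k2 = (0.000000, 0.000000), k3 = (0.000000, 0.000000), k4 = (0.000000, 0.000000); V <- V + (h/6)(k1 + 2k2 + 2k3 + k4): V^u = 0.1250, V^v = -2.0000
step 2: k1 = (0.000000, 0.000000), k2 = (0.000000, 0.000000), k3 = (0.000000, 0.000000), k4 = (0.000000, 0.000000); V <- V + (h/6)(k1 + 2k2 + 2k3 + k4): V^u = 0.1250, V^v = -2.0000
step 3: k1 = (0.000000, 0.000000), k2 = (0.000000, 0.000000), k3 = (0.000000, 0.000000), k4 = (0.000000, 0.000000); V <- V + (h/6)(k1 + 2k2 + 2k3 + k4): V^u = 0.1250, V^v = -2.0000
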